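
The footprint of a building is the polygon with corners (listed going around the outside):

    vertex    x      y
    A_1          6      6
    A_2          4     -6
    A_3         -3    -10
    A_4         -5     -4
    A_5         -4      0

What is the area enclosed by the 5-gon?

Apply the surveyor's formula: 2A = Σ (x_i·y_{i+1} − x_{i+1}·y_i), indices taken mod 5.
A_1→A_2: (6)(-6) − (4)(6) = -60
A_2→A_3: (4)(-10) − (-3)(-6) = -58
A_3→A_4: (-3)(-4) − (-5)(-10) = -38
A_4→A_5: (-5)(0) − (-4)(-4) = -16
A_5→A_1: (-4)(6) − (6)(0) = -24
Σ = -196
Area = |Σ|/2 = 98.

98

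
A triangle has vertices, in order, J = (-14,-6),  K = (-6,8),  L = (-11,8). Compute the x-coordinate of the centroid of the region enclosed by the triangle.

-31/3

Apply Gauss's area formula. First the cross-terms c_i = x_i·y_{i+1} − x_{i+1}·y_i:
  -148, 40, 178  ⇒  2A = 70, A = 35.
Then Σ (x_i + x_{i+1})·c_i = -2170, so x̄ = -2170 / (6·35) = -31/3.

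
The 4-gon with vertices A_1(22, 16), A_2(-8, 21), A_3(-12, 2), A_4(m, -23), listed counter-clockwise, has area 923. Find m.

The doubled signed area Σ (x_i y_{i+1} − x_{i+1} y_i) is linear in m.
With m=0 it equals 1608; the coefficient of m is 14 (from the two edges through A_4).
So 14·m + 1608 = 2·923 = 1846 ⇒ m = 17.

17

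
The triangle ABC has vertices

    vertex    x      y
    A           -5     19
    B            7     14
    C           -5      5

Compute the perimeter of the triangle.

|AB| = √((12)² + (-5)²) = √169 = 13
|BC| = √((-12)² + (-9)²) = √225 = 15
|CA| = √((0)² + (14)²) = √196 = 14
Perimeter = 13 + 15 + 14 = 42.

42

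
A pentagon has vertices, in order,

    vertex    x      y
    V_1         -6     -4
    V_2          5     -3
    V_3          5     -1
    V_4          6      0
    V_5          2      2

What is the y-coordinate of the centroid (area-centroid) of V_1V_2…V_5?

Apply the shoelace (surveyor's) formula. First the cross-terms c_i = x_i·y_{i+1} − x_{i+1}·y_i:
  38, 10, 6, 12, 4  ⇒  2A = 70, A = 35.
Then Σ (y_i + y_{i+1})·c_i = -296, so ȳ = -296 / (6·35) = -148/105.

-148/105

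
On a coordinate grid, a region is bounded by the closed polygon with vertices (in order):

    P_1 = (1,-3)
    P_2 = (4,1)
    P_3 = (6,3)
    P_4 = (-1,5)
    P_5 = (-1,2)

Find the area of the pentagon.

28

Apply the shoelace (surveyor's) formula: 2A = Σ (x_i·y_{i+1} − x_{i+1}·y_i), indices taken mod 5.
P_1→P_2: (1)(1) − (4)(-3) = 13
P_2→P_3: (4)(3) − (6)(1) = 6
P_3→P_4: (6)(5) − (-1)(3) = 33
P_4→P_5: (-1)(2) − (-1)(5) = 3
P_5→P_1: (-1)(-3) − (1)(2) = 1
Σ = 56
Area = |Σ|/2 = 28.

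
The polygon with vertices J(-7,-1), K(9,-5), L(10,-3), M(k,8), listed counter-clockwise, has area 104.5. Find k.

3

The doubled signed area Σ (x_i y_{i+1} − x_{i+1} y_i) is linear in k.
With k=0 it equals 203; the coefficient of k is 2 (from the two edges through M).
So 2·k + 203 = 2·104.5 = 209 ⇒ k = 3.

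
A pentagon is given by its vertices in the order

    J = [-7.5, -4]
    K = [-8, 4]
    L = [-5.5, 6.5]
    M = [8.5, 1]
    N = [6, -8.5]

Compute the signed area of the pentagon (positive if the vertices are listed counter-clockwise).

Apply Gauss's area formula: 2A = Σ (x_i·y_{i+1} − x_{i+1}·y_i), indices taken mod 5.
Σ = (-62) + (-30) + (-60.75) + (-78.25) + (-87.75) = -318.75
Signed area = Σ/2 = -159.375 (negative ⇒ clockwise traversal).

-159.375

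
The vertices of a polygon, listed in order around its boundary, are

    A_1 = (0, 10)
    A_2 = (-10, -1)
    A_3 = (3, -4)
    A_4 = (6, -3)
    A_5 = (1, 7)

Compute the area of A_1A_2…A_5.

106.5

A_1→A_2: (0)(-1) − (-10)(10) = 100
A_2→A_3: (-10)(-4) − (3)(-1) = 43
A_3→A_4: (3)(-3) − (6)(-4) = 15
A_4→A_5: (6)(7) − (1)(-3) = 45
A_5→A_1: (1)(10) − (0)(7) = 10
Σ = 213
Area = |Σ|/2 = 106.5.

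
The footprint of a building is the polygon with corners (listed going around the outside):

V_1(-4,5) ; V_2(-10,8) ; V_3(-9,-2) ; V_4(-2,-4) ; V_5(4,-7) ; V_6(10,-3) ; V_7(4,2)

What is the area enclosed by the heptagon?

Apply the shoelace (surveyor's) formula: 2A = Σ (x_i·y_{i+1} − x_{i+1}·y_i), indices taken mod 7.
Cross-terms: 18, 92, 32, 30, 58, 32, 28  ⇒  Σ = 290
Area = |Σ|/2 = 145.

145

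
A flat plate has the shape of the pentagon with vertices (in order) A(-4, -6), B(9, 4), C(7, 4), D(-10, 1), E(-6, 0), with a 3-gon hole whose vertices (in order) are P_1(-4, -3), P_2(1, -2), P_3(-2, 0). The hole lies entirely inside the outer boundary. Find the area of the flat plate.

Outer boundary:
A→B: (-4)(4) − (9)(-6) = 38
B→C: (9)(4) − (7)(4) = 8
C→D: (7)(1) − (-10)(4) = 47
D→E: (-10)(0) − (-6)(1) = 6
E→A: (-6)(-6) − (-4)(0) = 36
Σ = 135
Area = |Σ|/2 = 67.5.
Hole:
Apply the shoelace (surveyor's) formula: 2A = Σ (x_i·y_{i+1} − x_{i+1}·y_i), indices taken mod 3.
Σ = (11) + (-4) + (6) = 13
Area = |Σ|/2 = 6.5.
Net area = 67.5 − 6.5 = 61.

61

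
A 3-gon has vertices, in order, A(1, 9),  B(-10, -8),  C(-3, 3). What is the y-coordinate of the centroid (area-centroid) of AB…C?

Apply the shoelace (surveyor's) formula. First the cross-terms c_i = x_i·y_{i+1} − x_{i+1}·y_i:
  82, -54, -30  ⇒  2A = -2, A = -1.
Then Σ (y_i + y_{i+1})·c_i = -8, so ȳ = -8 / (6·(-1)) = 4/3.

4/3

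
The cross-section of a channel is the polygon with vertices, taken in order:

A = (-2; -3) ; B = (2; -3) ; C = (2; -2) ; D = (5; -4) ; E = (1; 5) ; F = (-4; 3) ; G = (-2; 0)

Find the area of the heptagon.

Σ = (12) + (2) + (2) + (29) + (23) + (6) + (6) = 80
Area = |Σ|/2 = 40.

40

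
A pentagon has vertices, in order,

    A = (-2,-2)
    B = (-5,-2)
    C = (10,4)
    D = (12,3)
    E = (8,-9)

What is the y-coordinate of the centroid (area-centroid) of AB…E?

Apply the shoelace formula. First the cross-terms c_i = x_i·y_{i+1} − x_{i+1}·y_i:
  -6, 0, -18, -132, -34  ⇒  2A = -190, A = -95.
Then Σ (y_i + y_{i+1})·c_i = 1064, so ȳ = 1064 / (6·(-95)) = -28/15.

-28/15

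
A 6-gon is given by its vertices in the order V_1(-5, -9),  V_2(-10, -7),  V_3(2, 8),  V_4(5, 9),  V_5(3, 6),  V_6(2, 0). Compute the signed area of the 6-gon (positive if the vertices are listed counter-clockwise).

Apply the shoelace formula: 2A = Σ (x_i·y_{i+1} − x_{i+1}·y_i), indices taken mod 6.
Σ = (-55) + (-66) + (-22) + (3) + (-12) + (-18) = -170
Signed area = Σ/2 = -85 (negative ⇒ clockwise traversal).

-85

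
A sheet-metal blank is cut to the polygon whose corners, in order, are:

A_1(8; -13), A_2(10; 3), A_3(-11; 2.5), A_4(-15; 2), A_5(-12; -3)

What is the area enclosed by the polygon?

238.25

Apply the surveyor's formula: 2A = Σ (x_i·y_{i+1} − x_{i+1}·y_i), indices taken mod 5.
Σ = (154) + (58) + (15.5) + (69) + (180) = 476.5
Area = |Σ|/2 = 238.25.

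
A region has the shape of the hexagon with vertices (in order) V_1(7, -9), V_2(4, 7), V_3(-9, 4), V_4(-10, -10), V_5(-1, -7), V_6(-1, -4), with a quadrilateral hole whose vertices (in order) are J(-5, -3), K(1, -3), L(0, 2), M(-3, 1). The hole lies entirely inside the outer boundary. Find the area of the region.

174

Outer boundary:
Σ = (85) + (79) + (130) + (60) + (-3) + (37) = 388
Area = |Σ|/2 = 194.
Hole:
Cross-terms: 18, 2, 6, 14  ⇒  Σ = 40
Area = |Σ|/2 = 20.
Net area = 194 − 20 = 174.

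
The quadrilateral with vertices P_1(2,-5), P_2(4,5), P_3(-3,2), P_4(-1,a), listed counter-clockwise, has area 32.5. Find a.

The doubled signed area Σ (x_i y_{i+1} − x_{i+1} y_i) is linear in a.
With a=0 it equals 60; the coefficient of a is -5 (from the two edges through P_4).
So -5·a + 60 = 2·32.5 = 65 ⇒ a = -1.

-1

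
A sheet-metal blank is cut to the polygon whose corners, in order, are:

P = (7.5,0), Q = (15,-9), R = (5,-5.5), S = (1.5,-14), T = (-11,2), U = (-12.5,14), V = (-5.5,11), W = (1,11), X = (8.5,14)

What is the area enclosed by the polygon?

381.625

Σ = (-67.5) + (-37.5) + (-61.75) + (-151) + (-129) + (-60.5) + (-71.5) + (-79.5) + (-105) = -763.25
Area = |Σ|/2 = 381.625.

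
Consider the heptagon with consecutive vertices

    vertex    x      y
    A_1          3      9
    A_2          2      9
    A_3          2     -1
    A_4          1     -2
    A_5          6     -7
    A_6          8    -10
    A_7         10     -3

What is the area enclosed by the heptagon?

Apply the shoelace (surveyor's) formula: 2A = Σ (x_i·y_{i+1} − x_{i+1}·y_i), indices taken mod 7.
Cross-terms: 9, -20, -3, 5, -4, 76, 99  ⇒  Σ = 162
Area = |Σ|/2 = 81.

81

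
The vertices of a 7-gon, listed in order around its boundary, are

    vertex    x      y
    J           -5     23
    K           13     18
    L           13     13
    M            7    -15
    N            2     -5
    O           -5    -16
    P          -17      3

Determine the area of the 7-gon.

732.5

Σ = (-389) + (-65) + (-286) + (-5) + (-57) + (-287) + (-376) = -1465
Area = |Σ|/2 = 732.5.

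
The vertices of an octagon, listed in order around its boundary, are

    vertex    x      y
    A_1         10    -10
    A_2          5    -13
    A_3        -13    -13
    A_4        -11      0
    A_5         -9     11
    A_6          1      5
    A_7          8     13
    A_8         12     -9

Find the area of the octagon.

Apply the shoelace (surveyor's) formula: 2A = Σ (x_i·y_{i+1} − x_{i+1}·y_i), indices taken mod 8.
Σ = (-80) + (-234) + (-143) + (-121) + (-56) + (-27) + (-228) + (-30) = -919
Area = |Σ|/2 = 459.5.

459.5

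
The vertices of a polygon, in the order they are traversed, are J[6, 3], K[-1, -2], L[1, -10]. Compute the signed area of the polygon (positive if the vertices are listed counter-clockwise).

33

Σ = (-9) + (12) + (63) = 66
Signed area = Σ/2 = 33 (positive ⇒ counter-clockwise traversal).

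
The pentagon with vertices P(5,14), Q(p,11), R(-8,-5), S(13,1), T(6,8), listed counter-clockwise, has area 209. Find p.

The doubled signed area Σ (x_i y_{i+1} − x_{i+1} y_i) is linear in p.
With p=0 it equals 342; the coefficient of p is -19 (from the two edges through Q).
So -19·p + 342 = 2·209 = 418 ⇒ p = -4.

-4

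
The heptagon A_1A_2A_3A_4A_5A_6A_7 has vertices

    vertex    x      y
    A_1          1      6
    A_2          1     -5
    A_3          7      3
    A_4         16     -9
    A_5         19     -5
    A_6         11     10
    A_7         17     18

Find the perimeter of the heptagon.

88

|A_1A_2| = √((0)² + (-11)²) = √121 = 11
|A_2A_3| = √((6)² + (8)²) = √100 = 10
|A_3A_4| = √((9)² + (-12)²) = √225 = 15
|A_4A_5| = √((3)² + (4)²) = √25 = 5
|A_5A_6| = √((-8)² + (15)²) = √289 = 17
|A_6A_7| = √((6)² + (8)²) = √100 = 10
|A_7A_1| = √((-16)² + (-12)²) = √400 = 20
Perimeter = 11 + 10 + 15 + 5 + 17 + 10 + 20 = 88.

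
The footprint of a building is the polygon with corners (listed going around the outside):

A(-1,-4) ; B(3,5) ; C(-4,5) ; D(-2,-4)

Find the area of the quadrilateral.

Σ = (7) + (35) + (26) + (4) = 72
Area = |Σ|/2 = 36.

36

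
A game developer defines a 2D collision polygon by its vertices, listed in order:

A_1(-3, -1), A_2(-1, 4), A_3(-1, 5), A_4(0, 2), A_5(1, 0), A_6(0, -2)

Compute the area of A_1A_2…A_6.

A_1→A_2: (-3)(4) − (-1)(-1) = -13
A_2→A_3: (-1)(5) − (-1)(4) = -1
A_3→A_4: (-1)(2) − (0)(5) = -2
A_4→A_5: (0)(0) − (1)(2) = -2
A_5→A_6: (1)(-2) − (0)(0) = -2
A_6→A_1: (0)(-1) − (-3)(-2) = -6
Σ = -26
Area = |Σ|/2 = 13.

13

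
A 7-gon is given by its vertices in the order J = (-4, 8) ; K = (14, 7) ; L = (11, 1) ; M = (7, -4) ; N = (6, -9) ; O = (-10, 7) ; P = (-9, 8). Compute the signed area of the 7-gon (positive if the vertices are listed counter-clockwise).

-199

Apply Gauss's area formula: 2A = Σ (x_i·y_{i+1} − x_{i+1}·y_i), indices taken mod 7.
J→K: (-4)(7) − (14)(8) = -140
K→L: (14)(1) − (11)(7) = -63
L→M: (11)(-4) − (7)(1) = -51
M→N: (7)(-9) − (6)(-4) = -39
N→O: (6)(7) − (-10)(-9) = -48
O→P: (-10)(8) − (-9)(7) = -17
P→J: (-9)(8) − (-4)(8) = -40
Σ = -398
Signed area = Σ/2 = -199 (negative ⇒ clockwise traversal).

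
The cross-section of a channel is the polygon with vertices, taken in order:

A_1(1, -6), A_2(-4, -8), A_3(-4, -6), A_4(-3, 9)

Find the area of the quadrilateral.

Apply the surveyor's formula: 2A = Σ (x_i·y_{i+1} − x_{i+1}·y_i), indices taken mod 4.
A_1→A_2: (1)(-8) − (-4)(-6) = -32
A_2→A_3: (-4)(-6) − (-4)(-8) = -8
A_3→A_4: (-4)(9) − (-3)(-6) = -54
A_4→A_1: (-3)(-6) − (1)(9) = 9
Σ = -85
Area = |Σ|/2 = 42.5.

42.5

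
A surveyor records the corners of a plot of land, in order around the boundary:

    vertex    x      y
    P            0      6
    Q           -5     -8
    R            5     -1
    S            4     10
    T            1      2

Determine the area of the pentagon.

Apply Gauss's area formula: 2A = Σ (x_i·y_{i+1} − x_{i+1}·y_i), indices taken mod 5.
Σ = (30) + (45) + (54) + (-2) + (6) = 133
Area = |Σ|/2 = 66.5.

66.5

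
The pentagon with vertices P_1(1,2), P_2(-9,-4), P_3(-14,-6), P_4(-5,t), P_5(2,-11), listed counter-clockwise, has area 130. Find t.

-13

Write out the shoelace sum; only the two edges meeting at P_4 involve t:
2·Area = [((-14)·t − (-5)·(-6)) + ((-5)·(-11) − 2·t)] + 27
       = -16·t + 52 = 260
⇒ t = -13.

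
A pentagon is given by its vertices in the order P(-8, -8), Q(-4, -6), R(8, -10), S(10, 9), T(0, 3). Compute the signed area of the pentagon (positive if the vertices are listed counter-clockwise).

165

Apply the shoelace formula: 2A = Σ (x_i·y_{i+1} − x_{i+1}·y_i), indices taken mod 5.
Σ = (16) + (88) + (172) + (30) + (24) = 330
Signed area = Σ/2 = 165 (positive ⇒ counter-clockwise traversal).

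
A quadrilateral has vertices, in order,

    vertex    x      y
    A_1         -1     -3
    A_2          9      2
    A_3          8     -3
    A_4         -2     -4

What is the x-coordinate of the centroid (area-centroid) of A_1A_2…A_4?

Apply the shoelace (surveyor's) formula. First the cross-terms c_i = x_i·y_{i+1} − x_{i+1}·y_i:
  25, -43, -38, 2  ⇒  2A = -54, A = -27.
Then Σ (x_i + x_{i+1})·c_i = -765, so x̄ = -765 / (6·(-27)) = 85/18.

85/18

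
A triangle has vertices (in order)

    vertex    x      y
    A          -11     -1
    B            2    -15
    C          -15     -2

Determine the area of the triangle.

Apply Gauss's area formula: 2A = Σ (x_i·y_{i+1} − x_{i+1}·y_i), indices taken mod 3.
Cross-terms: 167, -229, -7  ⇒  Σ = -69
Area = |Σ|/2 = 34.5.

34.5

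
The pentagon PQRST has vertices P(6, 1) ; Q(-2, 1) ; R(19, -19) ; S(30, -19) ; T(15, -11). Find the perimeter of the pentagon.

|PQ| = √((-8)² + (0)²) = √64 = 8
|QR| = √((21)² + (-20)²) = √841 = 29
|RS| = √((11)² + (0)²) = √121 = 11
|ST| = √((-15)² + (8)²) = √289 = 17
|TP| = √((-9)² + (12)²) = √225 = 15
Perimeter = 8 + 29 + 11 + 17 + 15 = 80.

80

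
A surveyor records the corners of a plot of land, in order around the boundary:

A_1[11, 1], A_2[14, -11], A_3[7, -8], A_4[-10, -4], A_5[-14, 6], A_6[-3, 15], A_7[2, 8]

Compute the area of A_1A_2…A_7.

363

A_1→A_2: (11)(-11) − (14)(1) = -135
A_2→A_3: (14)(-8) − (7)(-11) = -35
A_3→A_4: (7)(-4) − (-10)(-8) = -108
A_4→A_5: (-10)(6) − (-14)(-4) = -116
A_5→A_6: (-14)(15) − (-3)(6) = -192
A_6→A_7: (-3)(8) − (2)(15) = -54
A_7→A_1: (2)(1) − (11)(8) = -86
Σ = -726
Area = |Σ|/2 = 363.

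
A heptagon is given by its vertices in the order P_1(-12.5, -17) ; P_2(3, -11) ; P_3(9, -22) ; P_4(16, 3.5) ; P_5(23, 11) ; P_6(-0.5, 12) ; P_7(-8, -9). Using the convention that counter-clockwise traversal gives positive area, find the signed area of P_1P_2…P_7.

Apply the shoelace formula: 2A = Σ (x_i·y_{i+1} − x_{i+1}·y_i), indices taken mod 7.
Σ = (188.5) + (33) + (383.5) + (95.5) + (281.5) + (100.5) + (23.5) = 1106
Signed area = Σ/2 = 553 (positive ⇒ counter-clockwise traversal).

553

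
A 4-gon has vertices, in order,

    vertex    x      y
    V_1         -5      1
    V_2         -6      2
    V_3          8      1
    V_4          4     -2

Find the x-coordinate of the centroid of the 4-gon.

Apply Gauss's area formula. First the cross-terms c_i = x_i·y_{i+1} − x_{i+1}·y_i:
  -4, -22, -20, -6  ⇒  2A = -52, A = -26.
Then Σ (x_i + x_{i+1})·c_i = -234, so x̄ = -234 / (6·(-26)) = 1.5.

1.5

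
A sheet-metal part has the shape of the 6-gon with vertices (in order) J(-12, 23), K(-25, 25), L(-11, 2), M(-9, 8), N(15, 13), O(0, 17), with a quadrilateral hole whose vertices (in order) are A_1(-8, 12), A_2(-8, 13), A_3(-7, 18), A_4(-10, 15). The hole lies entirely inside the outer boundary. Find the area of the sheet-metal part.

Outer boundary:
Σ = (275) + (225) + (-70) + (-237) + (255) + (204) = 652
Area = |Σ|/2 = 326.
Hole:
Apply the shoelace (surveyor's) formula: 2A = Σ (x_i·y_{i+1} − x_{i+1}·y_i), indices taken mod 4.
Cross-terms: -8, -53, 75, 0  ⇒  Σ = 14
Area = |Σ|/2 = 7.
Net area = 326 − 7 = 319.

319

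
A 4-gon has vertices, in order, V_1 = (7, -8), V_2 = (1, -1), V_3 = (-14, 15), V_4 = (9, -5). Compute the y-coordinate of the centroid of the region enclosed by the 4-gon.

41/75

Apply the surveyor's formula. First the cross-terms c_i = x_i·y_{i+1} − x_{i+1}·y_i:
  1, 1, -65, -37  ⇒  2A = -100, A = -50.
Then Σ (y_i + y_{i+1})·c_i = -164, so ȳ = -164 / (6·(-50)) = 41/75.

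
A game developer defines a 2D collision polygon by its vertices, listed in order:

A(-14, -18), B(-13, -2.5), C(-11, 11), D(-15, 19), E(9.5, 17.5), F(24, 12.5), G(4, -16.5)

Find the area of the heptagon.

Cross-terms: -199, -170.5, -44, -443, -301.25, -446, -303  ⇒  Σ = -1906.75
Area = |Σ|/2 = 953.375.

953.375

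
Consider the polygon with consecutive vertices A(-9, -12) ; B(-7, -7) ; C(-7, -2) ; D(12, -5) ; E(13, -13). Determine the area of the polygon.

Cross-terms: -21, -35, 59, -91, -273  ⇒  Σ = -361
Area = |Σ|/2 = 180.5.

180.5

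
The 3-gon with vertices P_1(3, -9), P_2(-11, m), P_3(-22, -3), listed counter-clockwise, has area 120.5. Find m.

The doubled signed area Σ (x_i y_{i+1} − x_{i+1} y_i) is linear in m.
With m=0 it equals 141; the coefficient of m is 25 (from the two edges through P_2).
So 25·m + 141 = 2·120.5 = 241 ⇒ m = 4.

4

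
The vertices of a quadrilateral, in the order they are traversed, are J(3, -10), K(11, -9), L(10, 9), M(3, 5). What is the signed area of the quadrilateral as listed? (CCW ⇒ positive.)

125

Cross-terms: 83, 189, 23, -45  ⇒  Σ = 250
Signed area = Σ/2 = 125 (positive ⇒ counter-clockwise traversal).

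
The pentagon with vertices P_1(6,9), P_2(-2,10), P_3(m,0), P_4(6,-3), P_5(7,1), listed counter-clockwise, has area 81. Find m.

0

The doubled signed area Σ (x_i y_{i+1} − x_{i+1} y_i) is linear in m.
With m=0 it equals 162; the coefficient of m is -13 (from the two edges through P_3).
So -13·m + 162 = 2·81 = 162 ⇒ m = 0.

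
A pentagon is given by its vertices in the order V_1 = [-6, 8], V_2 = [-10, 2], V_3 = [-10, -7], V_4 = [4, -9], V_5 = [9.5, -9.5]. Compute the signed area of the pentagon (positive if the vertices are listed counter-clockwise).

Apply Gauss's area formula: 2A = Σ (x_i·y_{i+1} − x_{i+1}·y_i), indices taken mod 5.
V_1→V_2: (-6)(2) − (-10)(8) = 68
V_2→V_3: (-10)(-7) − (-10)(2) = 90
V_3→V_4: (-10)(-9) − (4)(-7) = 118
V_4→V_5: (4)(-9.5) − (9.5)(-9) = 47.5
V_5→V_1: (9.5)(8) − (-6)(-9.5) = 19
Σ = 342.5
Signed area = Σ/2 = 171.25 (positive ⇒ counter-clockwise traversal).

171.25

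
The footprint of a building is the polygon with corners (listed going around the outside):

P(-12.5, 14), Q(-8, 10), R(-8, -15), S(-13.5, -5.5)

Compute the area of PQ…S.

114.625

Cross-terms: -13, 200, -158.5, -257.75  ⇒  Σ = -229.25
Area = |Σ|/2 = 114.625.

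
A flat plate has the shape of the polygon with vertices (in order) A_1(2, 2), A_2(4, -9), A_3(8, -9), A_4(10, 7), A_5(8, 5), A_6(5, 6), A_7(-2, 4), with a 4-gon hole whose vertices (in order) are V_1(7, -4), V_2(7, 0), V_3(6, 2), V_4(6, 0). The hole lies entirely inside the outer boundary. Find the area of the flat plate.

Outer boundary:
Apply the surveyor's formula: 2A = Σ (x_i·y_{i+1} − x_{i+1}·y_i), indices taken mod 7.
A_1→A_2: (2)(-9) − (4)(2) = -26
A_2→A_3: (4)(-9) − (8)(-9) = 36
A_3→A_4: (8)(7) − (10)(-9) = 146
A_4→A_5: (10)(5) − (8)(7) = -6
A_5→A_6: (8)(6) − (5)(5) = 23
A_6→A_7: (5)(4) − (-2)(6) = 32
A_7→A_1: (-2)(2) − (2)(4) = -12
Σ = 193
Area = |Σ|/2 = 96.5.
Hole:
Apply the shoelace (surveyor's) formula: 2A = Σ (x_i·y_{i+1} − x_{i+1}·y_i), indices taken mod 4.
Σ = (28) + (14) + (-12) + (-24) = 6
Area = |Σ|/2 = 3.
Net area = 96.5 − 3 = 93.5.

93.5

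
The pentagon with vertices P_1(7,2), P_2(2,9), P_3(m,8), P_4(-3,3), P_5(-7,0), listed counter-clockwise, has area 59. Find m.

Write out the shoelace sum; only the two edges meeting at P_3 involve m:
2·Area = [(2·8 − m·9) + (m·3 − (-3)·8)] + 66
       = -6·m + 106 = 118
⇒ m = -2.

-2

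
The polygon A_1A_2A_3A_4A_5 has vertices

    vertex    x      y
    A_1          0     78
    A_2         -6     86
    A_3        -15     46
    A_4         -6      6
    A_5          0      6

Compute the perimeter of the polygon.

170

|A_1A_2| = √((-6)² + (8)²) = √100 = 10
|A_2A_3| = √((-9)² + (-40)²) = √1681 = 41
|A_3A_4| = √((9)² + (-40)²) = √1681 = 41
|A_4A_5| = √((6)² + (0)²) = √36 = 6
|A_5A_1| = √((0)² + (72)²) = √5184 = 72
Perimeter = 10 + 41 + 41 + 6 + 72 = 170.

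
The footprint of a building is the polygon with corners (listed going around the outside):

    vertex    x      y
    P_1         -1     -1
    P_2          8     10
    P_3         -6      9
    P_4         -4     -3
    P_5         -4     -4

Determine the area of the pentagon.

Σ = (-2) + (132) + (54) + (4) + (0) = 188
Area = |Σ|/2 = 94.

94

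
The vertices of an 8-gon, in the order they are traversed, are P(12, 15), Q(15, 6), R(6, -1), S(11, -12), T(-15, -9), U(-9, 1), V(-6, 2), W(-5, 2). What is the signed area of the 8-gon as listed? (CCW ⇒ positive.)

Σ = (-153) + (-51) + (-61) + (-279) + (-96) + (-12) + (-2) + (-99) = -753
Signed area = Σ/2 = -376.5 (negative ⇒ clockwise traversal).

-376.5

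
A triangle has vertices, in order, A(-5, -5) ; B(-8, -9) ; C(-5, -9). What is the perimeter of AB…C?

|AB| = √((-3)² + (-4)²) = √25 = 5
|BC| = √((3)² + (0)²) = √9 = 3
|CA| = √((0)² + (4)²) = √16 = 4
Perimeter = 5 + 3 + 4 = 12.

12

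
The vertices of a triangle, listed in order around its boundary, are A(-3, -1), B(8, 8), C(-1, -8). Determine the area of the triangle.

47.5

Cross-terms: -16, -56, -23  ⇒  Σ = -95
Area = |Σ|/2 = 47.5.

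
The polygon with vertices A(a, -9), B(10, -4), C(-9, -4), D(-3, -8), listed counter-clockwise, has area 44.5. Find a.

The doubled signed area Σ (x_i y_{i+1} − x_{i+1} y_i) is linear in a.
With a=0 it equals 101; the coefficient of a is 4 (from the two edges through A).
So 4·a + 101 = 2·44.5 = 89 ⇒ a = -3.

-3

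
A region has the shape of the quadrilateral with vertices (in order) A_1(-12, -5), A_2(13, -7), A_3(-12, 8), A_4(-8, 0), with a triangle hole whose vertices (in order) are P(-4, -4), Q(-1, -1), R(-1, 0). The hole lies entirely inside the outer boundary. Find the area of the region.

135

Outer boundary:
Apply Gauss's area formula: 2A = Σ (x_i·y_{i+1} − x_{i+1}·y_i), indices taken mod 4.
Cross-terms: 149, 20, 64, 40  ⇒  Σ = 273
Area = |Σ|/2 = 136.5.
Hole:
Cross-terms: 0, -1, 4  ⇒  Σ = 3
Area = |Σ|/2 = 1.5.
Net area = 136.5 − 1.5 = 135.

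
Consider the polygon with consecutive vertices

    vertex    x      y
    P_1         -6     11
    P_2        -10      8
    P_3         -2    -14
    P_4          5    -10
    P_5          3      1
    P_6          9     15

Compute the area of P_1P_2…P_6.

284

Apply Gauss's area formula: 2A = Σ (x_i·y_{i+1} − x_{i+1}·y_i), indices taken mod 6.
Σ = (62) + (156) + (90) + (35) + (36) + (189) = 568
Area = |Σ|/2 = 284.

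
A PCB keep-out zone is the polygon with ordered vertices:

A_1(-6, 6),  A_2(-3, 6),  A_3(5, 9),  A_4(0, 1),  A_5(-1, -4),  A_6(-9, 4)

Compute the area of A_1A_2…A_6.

Apply the shoelace formula: 2A = Σ (x_i·y_{i+1} − x_{i+1}·y_i), indices taken mod 6.
Σ = (-18) + (-57) + (5) + (1) + (-40) + (-30) = -139
Area = |Σ|/2 = 69.5.

69.5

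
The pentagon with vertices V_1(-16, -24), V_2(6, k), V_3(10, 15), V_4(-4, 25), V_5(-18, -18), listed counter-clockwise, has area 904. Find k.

The doubled signed area Σ (x_i y_{i+1} − x_{i+1} y_i) is linear in k.
With k=0 it equals 1210; the coefficient of k is -26 (from the two edges through V_2).
So -26·k + 1210 = 2·904 = 1808 ⇒ k = -23.

-23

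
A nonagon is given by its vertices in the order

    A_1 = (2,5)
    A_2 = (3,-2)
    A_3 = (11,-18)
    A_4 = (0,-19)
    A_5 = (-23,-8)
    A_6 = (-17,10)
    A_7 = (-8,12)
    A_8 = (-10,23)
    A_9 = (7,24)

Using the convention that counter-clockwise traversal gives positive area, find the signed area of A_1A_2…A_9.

-832.5

Σ = (-19) + (-32) + (-209) + (-437) + (-366) + (-124) + (-64) + (-401) + (-13) = -1665
Signed area = Σ/2 = -832.5 (negative ⇒ clockwise traversal).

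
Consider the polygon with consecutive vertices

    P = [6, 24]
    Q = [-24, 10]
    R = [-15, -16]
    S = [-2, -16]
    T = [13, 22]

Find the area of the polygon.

P→Q: (6)(10) − (-24)(24) = 636
Q→R: (-24)(-16) − (-15)(10) = 534
R→S: (-15)(-16) − (-2)(-16) = 208
S→T: (-2)(22) − (13)(-16) = 164
T→P: (13)(24) − (6)(22) = 180
Σ = 1722
Area = |Σ|/2 = 861.

861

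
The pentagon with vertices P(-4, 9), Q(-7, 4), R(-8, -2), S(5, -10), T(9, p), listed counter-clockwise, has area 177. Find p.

0

The doubled signed area Σ (x_i y_{i+1} − x_{i+1} y_i) is linear in p.
With p=0 it equals 354; the coefficient of p is 9 (from the two edges through T).
So 9·p + 354 = 2·177 = 354 ⇒ p = 0.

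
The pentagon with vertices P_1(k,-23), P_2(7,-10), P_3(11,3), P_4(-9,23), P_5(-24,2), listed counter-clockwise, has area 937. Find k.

-18

The doubled signed area Σ (x_i y_{i+1} − x_{i+1} y_i) is linear in k.
With k=0 it equals 1658; the coefficient of k is -12 (from the two edges through P_1).
So -12·k + 1658 = 2·937 = 1874 ⇒ k = -18.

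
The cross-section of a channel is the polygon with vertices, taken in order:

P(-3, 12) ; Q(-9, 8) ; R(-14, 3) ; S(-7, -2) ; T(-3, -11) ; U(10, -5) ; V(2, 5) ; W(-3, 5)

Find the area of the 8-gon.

Apply Gauss's area formula: 2A = Σ (x_i·y_{i+1} − x_{i+1}·y_i), indices taken mod 8.
Σ = (84) + (85) + (49) + (71) + (125) + (60) + (25) + (-21) = 478
Area = |Σ|/2 = 239.

239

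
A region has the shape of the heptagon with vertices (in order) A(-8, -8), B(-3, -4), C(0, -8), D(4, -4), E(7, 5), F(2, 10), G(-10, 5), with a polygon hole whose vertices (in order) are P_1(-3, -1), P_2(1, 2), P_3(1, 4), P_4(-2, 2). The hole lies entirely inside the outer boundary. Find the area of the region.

193.5

Outer boundary:
Apply the shoelace formula: 2A = Σ (x_i·y_{i+1} − x_{i+1}·y_i), indices taken mod 7.
Cross-terms: 8, 24, 32, 48, 60, 110, 120  ⇒  Σ = 402
Area = |Σ|/2 = 201.
Hole:
Apply the shoelace (surveyor's) formula: 2A = Σ (x_i·y_{i+1} − x_{i+1}·y_i), indices taken mod 4.
Cross-terms: -5, 2, 10, 8  ⇒  Σ = 15
Area = |Σ|/2 = 7.5.
Net area = 201 − 7.5 = 193.5.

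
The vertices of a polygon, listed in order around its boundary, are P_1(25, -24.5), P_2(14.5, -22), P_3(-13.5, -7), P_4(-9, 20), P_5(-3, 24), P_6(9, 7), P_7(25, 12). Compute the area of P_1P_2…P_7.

1149.375

Σ = (-194.75) + (-398.5) + (-333) + (-156) + (-237) + (-67) + (-912.5) = -2298.75
Area = |Σ|/2 = 1149.375.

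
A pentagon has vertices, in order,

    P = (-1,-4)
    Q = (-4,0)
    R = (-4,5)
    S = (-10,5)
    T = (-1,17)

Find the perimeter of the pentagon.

|PQ| = √((-3)² + (4)²) = √25 = 5
|QR| = √((0)² + (5)²) = √25 = 5
|RS| = √((-6)² + (0)²) = √36 = 6
|ST| = √((9)² + (12)²) = √225 = 15
|TP| = √((0)² + (-21)²) = √441 = 21
Perimeter = 5 + 5 + 6 + 15 + 21 = 52.

52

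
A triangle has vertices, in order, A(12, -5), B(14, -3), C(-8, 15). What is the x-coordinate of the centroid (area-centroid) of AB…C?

Apply the surveyor's formula. First the cross-terms c_i = x_i·y_{i+1} − x_{i+1}·y_i:
  34, 186, -140  ⇒  2A = 80, A = 40.
Then Σ (x_i + x_{i+1})·c_i = 1440, so x̄ = 1440 / (6·40) = 6.

6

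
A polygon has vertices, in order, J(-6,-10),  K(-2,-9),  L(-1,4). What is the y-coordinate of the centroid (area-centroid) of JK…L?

-5

Apply Gauss's area formula. First the cross-terms c_i = x_i·y_{i+1} − x_{i+1}·y_i:
  34, -17, 34  ⇒  2A = 51, A = 25.5.
Then Σ (y_i + y_{i+1})·c_i = -765, so ȳ = -765 / (6·25.5) = -5.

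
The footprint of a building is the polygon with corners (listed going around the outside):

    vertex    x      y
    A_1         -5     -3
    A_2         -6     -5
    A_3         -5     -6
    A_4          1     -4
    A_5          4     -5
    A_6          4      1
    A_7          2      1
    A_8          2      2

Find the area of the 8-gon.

Apply the shoelace (surveyor's) formula: 2A = Σ (x_i·y_{i+1} − x_{i+1}·y_i), indices taken mod 8.
Cross-terms: 7, 11, 26, 11, 24, 2, 2, 4  ⇒  Σ = 87
Area = |Σ|/2 = 43.5.

43.5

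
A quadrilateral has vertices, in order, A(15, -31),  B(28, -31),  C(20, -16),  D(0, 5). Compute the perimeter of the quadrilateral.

98

|AB| = √((13)² + (0)²) = √169 = 13
|BC| = √((-8)² + (15)²) = √289 = 17
|CD| = √((-20)² + (21)²) = √841 = 29
|DA| = √((15)² + (-36)²) = √1521 = 39
Perimeter = 13 + 17 + 29 + 39 = 98.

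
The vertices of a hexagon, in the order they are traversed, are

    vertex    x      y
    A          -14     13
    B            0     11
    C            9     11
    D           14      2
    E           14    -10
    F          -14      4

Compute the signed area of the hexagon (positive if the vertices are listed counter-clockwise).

Cross-terms: -154, -99, -136, -168, -84, -126  ⇒  Σ = -767
Signed area = Σ/2 = -383.5 (negative ⇒ clockwise traversal).

-383.5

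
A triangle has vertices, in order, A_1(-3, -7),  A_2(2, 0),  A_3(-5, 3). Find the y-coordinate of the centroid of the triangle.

-4/3

Apply Gauss's area formula. First the cross-terms c_i = x_i·y_{i+1} − x_{i+1}·y_i:
  14, 6, 44  ⇒  2A = 64, A = 32.
Then Σ (y_i + y_{i+1})·c_i = -256, so ȳ = -256 / (6·32) = -4/3.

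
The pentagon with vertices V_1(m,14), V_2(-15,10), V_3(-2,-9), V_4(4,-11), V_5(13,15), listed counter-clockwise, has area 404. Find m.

0

Write out the shoelace sum; only the two edges meeting at V_1 involve m:
2·Area = [(13·14 − m·15) + (m·10 − (-15)·14)] + 416
       = -5·m + 808 = 808
⇒ m = 0.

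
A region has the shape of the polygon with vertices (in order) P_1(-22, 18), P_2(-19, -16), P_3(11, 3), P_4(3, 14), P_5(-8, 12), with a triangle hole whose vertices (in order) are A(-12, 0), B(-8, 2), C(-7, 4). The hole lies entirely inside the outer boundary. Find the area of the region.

610

Outer boundary:
Apply the shoelace formula: 2A = Σ (x_i·y_{i+1} − x_{i+1}·y_i), indices taken mod 5.
Σ = (694) + (119) + (145) + (148) + (120) = 1226
Area = |Σ|/2 = 613.
Hole:
Cross-terms: -24, -18, 48  ⇒  Σ = 6
Area = |Σ|/2 = 3.
Net area = 613 − 3 = 610.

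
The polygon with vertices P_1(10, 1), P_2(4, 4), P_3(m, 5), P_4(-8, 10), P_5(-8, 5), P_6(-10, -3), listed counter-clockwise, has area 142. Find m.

9

Write out the shoelace sum; only the two edges meeting at P_3 involve m:
2·Area = [(4·5 − m·4) + (m·10 − (-8)·5)] + 170
       = 6·m + 230 = 284
⇒ m = 9.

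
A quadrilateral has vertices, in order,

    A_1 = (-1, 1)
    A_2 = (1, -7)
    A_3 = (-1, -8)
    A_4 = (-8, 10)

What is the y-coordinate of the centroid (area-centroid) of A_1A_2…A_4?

Apply the surveyor's formula. First the cross-terms c_i = x_i·y_{i+1} − x_{i+1}·y_i:
  6, -15, -74, 2  ⇒  2A = -81, A = -40.5.
Then Σ (y_i + y_{i+1})·c_i = 63, so ȳ = 63 / (6·(-40.5)) = -7/27.

-7/27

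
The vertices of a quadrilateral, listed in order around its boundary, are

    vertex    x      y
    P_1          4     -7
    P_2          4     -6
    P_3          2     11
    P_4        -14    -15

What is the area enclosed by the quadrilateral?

Apply the shoelace formula: 2A = Σ (x_i·y_{i+1} − x_{i+1}·y_i), indices taken mod 4.
Cross-terms: 4, 56, 124, 158  ⇒  Σ = 342
Area = |Σ|/2 = 171.

171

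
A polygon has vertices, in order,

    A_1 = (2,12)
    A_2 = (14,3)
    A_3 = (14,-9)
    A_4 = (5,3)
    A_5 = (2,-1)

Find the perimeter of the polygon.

|A_1A_2| = √((12)² + (-9)²) = √225 = 15
|A_2A_3| = √((0)² + (-12)²) = √144 = 12
|A_3A_4| = √((-9)² + (12)²) = √225 = 15
|A_4A_5| = √((-3)² + (-4)²) = √25 = 5
|A_5A_1| = √((0)² + (13)²) = √169 = 13
Perimeter = 15 + 12 + 15 + 5 + 13 = 60.

60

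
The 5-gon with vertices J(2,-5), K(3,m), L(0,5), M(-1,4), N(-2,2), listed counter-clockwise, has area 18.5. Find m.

The doubled signed area Σ (x_i y_{i+1} − x_{i+1} y_i) is linear in m.
With m=0 it equals 47; the coefficient of m is 2 (from the two edges through K).
So 2·m + 47 = 2·18.5 = 37 ⇒ m = -5.

-5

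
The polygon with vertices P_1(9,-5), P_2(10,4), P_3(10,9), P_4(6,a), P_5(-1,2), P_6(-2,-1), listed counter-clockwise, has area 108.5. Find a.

9

The doubled signed area Σ (x_i y_{i+1} − x_{i+1} y_i) is linear in a.
With a=0 it equals 118; the coefficient of a is 11 (from the two edges through P_4).
So 11·a + 118 = 2·108.5 = 217 ⇒ a = 9.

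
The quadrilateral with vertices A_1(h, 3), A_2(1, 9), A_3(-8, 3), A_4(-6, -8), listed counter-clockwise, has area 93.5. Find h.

3

Write out the shoelace sum; only the two edges meeting at A_1 involve h:
2·Area = [((-6)·3 − h·(-8)) + (h·9 − 1·3)] + 157
       = 17·h + 136 = 187
⇒ h = 3.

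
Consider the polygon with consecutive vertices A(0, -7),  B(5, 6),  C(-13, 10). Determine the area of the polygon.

127

Apply the surveyor's formula: 2A = Σ (x_i·y_{i+1} − x_{i+1}·y_i), indices taken mod 3.
Σ = (35) + (128) + (91) = 254
Area = |Σ|/2 = 127.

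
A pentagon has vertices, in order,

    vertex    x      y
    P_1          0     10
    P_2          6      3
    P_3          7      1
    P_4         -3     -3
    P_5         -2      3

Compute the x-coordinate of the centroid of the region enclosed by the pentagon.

4/3

Apply the surveyor's formula. First the cross-terms c_i = x_i·y_{i+1} − x_{i+1}·y_i:
  -60, -15, -18, -15, -20  ⇒  2A = -128, A = -64.
Then Σ (x_i + x_{i+1})·c_i = -512, so x̄ = -512 / (6·(-64)) = 4/3.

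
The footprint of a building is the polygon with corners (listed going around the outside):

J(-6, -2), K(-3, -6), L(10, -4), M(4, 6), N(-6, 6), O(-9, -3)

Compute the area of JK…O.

Apply the surveyor's formula: 2A = Σ (x_i·y_{i+1} − x_{i+1}·y_i), indices taken mod 6.
Cross-terms: 30, 72, 76, 60, 72, 0  ⇒  Σ = 310
Area = |Σ|/2 = 155.

155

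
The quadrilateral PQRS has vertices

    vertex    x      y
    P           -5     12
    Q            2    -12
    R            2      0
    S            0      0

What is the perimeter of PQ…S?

|PQ| = √((7)² + (-24)²) = √625 = 25
|QR| = √((0)² + (12)²) = √144 = 12
|RS| = √((-2)² + (0)²) = √4 = 2
|SP| = √((-5)² + (12)²) = √169 = 13
Perimeter = 25 + 12 + 2 + 13 = 52.

52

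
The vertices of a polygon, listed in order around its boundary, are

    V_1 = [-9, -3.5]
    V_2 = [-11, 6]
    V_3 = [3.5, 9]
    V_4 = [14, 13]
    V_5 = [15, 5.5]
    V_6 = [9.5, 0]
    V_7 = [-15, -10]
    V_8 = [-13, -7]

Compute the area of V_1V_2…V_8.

Cross-terms: -92.5, -120, -80.5, -118, -52.25, -95, -25, -17.5  ⇒  Σ = -600.75
Area = |Σ|/2 = 300.375.

300.375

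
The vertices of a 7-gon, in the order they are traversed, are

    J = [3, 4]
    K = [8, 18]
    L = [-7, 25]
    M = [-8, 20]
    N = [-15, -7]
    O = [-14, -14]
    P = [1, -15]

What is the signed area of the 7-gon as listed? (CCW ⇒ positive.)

574.5

Apply the shoelace formula: 2A = Σ (x_i·y_{i+1} − x_{i+1}·y_i), indices taken mod 7.
Σ = (22) + (326) + (60) + (356) + (112) + (224) + (49) = 1149
Signed area = Σ/2 = 574.5 (positive ⇒ counter-clockwise traversal).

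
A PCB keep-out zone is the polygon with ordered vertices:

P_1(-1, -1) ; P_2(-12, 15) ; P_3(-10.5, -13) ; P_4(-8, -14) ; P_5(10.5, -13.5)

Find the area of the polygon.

280.25

Apply the shoelace (surveyor's) formula: 2A = Σ (x_i·y_{i+1} − x_{i+1}·y_i), indices taken mod 5.
Σ = (-27) + (313.5) + (43) + (255) + (-24) = 560.5
Area = |Σ|/2 = 280.25.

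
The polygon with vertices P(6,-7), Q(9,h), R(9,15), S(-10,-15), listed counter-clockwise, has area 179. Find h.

Write out the shoelace sum; only the two edges meeting at Q involve h:
2·Area = [(6·h − 9·(-7)) + (9·15 − 9·h)] + 175
       = -3·h + 373 = 358
⇒ h = 5.

5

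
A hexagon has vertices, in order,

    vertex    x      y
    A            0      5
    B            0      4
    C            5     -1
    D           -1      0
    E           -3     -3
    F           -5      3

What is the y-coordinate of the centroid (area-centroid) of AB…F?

Apply Gauss's area formula. First the cross-terms c_i = x_i·y_{i+1} − x_{i+1}·y_i:
  0, -20, -1, 3, -24, -25  ⇒  2A = -67, A = -33.5.
Then Σ (y_i + y_{i+1})·c_i = -268, so ȳ = -268 / (6·(-33.5)) = 4/3.

4/3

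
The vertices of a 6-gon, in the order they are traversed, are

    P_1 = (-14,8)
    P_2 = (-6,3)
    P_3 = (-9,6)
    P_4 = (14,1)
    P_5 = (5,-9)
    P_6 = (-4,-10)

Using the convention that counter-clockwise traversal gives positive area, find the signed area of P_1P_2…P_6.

-242.5

Apply the shoelace formula: 2A = Σ (x_i·y_{i+1} − x_{i+1}·y_i), indices taken mod 6.
Σ = (6) + (-9) + (-93) + (-131) + (-86) + (-172) = -485
Signed area = Σ/2 = -242.5 (negative ⇒ clockwise traversal).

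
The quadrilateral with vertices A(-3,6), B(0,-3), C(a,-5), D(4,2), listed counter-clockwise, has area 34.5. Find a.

2

The doubled signed area Σ (x_i y_{i+1} − x_{i+1} y_i) is linear in a.
With a=0 it equals 59; the coefficient of a is 5 (from the two edges through C).
So 5·a + 59 = 2·34.5 = 69 ⇒ a = 2.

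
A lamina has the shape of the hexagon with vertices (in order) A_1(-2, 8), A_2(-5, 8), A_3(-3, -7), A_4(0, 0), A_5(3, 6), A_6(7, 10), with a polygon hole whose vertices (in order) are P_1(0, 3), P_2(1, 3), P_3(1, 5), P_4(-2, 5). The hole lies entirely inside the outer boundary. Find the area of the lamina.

69.5

Outer boundary:
Σ = (24) + (59) + (0) + (0) + (-12) + (76) = 147
Area = |Σ|/2 = 73.5.
Hole:
Σ = (-3) + (2) + (15) + (-6) = 8
Area = |Σ|/2 = 4.
Net area = 73.5 − 4 = 69.5.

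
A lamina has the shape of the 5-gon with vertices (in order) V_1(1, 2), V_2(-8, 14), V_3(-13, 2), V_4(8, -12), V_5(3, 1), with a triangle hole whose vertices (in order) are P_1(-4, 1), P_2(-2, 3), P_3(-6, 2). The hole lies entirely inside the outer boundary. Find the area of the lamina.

Outer boundary:
Apply the shoelace (surveyor's) formula: 2A = Σ (x_i·y_{i+1} − x_{i+1}·y_i), indices taken mod 5.
V_1→V_2: (1)(14) − (-8)(2) = 30
V_2→V_3: (-8)(2) − (-13)(14) = 166
V_3→V_4: (-13)(-12) − (8)(2) = 140
V_4→V_5: (8)(1) − (3)(-12) = 44
V_5→V_1: (3)(2) − (1)(1) = 5
Σ = 385
Area = |Σ|/2 = 192.5.
Hole:
Σ = (-10) + (14) + (2) = 6
Area = |Σ|/2 = 3.
Net area = 192.5 − 3 = 189.5.

189.5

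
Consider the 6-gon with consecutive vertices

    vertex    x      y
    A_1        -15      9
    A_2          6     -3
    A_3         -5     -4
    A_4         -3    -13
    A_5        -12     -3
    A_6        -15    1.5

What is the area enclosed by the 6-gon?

158.75

Apply the shoelace formula: 2A = Σ (x_i·y_{i+1} − x_{i+1}·y_i), indices taken mod 6.
Σ = (-9) + (-39) + (53) + (-147) + (-63) + (-112.5) = -317.5
Area = |Σ|/2 = 158.75.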